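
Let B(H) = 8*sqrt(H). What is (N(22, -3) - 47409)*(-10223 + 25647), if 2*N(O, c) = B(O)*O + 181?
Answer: -729840544 + 1357312*sqrt(22) ≈ -7.2347e+8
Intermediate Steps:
N(O, c) = 181/2 + 4*O**(3/2) (N(O, c) = ((8*sqrt(O))*O + 181)/2 = (8*O**(3/2) + 181)/2 = (181 + 8*O**(3/2))/2 = 181/2 + 4*O**(3/2))
(N(22, -3) - 47409)*(-10223 + 25647) = ((181/2 + 4*22**(3/2)) - 47409)*(-10223 + 25647) = ((181/2 + 4*(22*sqrt(22))) - 47409)*15424 = ((181/2 + 88*sqrt(22)) - 47409)*15424 = (-94637/2 + 88*sqrt(22))*15424 = -729840544 + 1357312*sqrt(22)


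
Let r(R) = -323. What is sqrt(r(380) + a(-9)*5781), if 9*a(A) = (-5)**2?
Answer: sqrt(141618)/3 ≈ 125.44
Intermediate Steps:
a(A) = 25/9 (a(A) = (1/9)*(-5)**2 = (1/9)*25 = 25/9)
sqrt(r(380) + a(-9)*5781) = sqrt(-323 + (25/9)*5781) = sqrt(-323 + 48175/3) = sqrt(47206/3) = sqrt(141618)/3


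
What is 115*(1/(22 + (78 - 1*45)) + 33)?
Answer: 41768/11 ≈ 3797.1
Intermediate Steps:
115*(1/(22 + (78 - 1*45)) + 33) = 115*(1/(22 + (78 - 45)) + 33) = 115*(1/(22 + 33) + 33) = 115*(1/55 + 33) = 115*(1816/55) = 41768/11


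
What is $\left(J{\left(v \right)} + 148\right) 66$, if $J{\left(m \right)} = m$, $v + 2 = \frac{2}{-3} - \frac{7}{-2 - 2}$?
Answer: $\frac{19415}{2} \approx 9707.5$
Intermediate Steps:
$v = - \frac{11}{12}$ ($v = -2 - \left(\frac{2}{3} + \frac{7}{-2 - 2}\right) = -2 - \left(\frac{2}{3} + \frac{7}{-4}\right) = -2 - - \frac{13}{12} = -2 + \left(- \frac{2}{3} + \frac{7}{4}\right) = -2 + \frac{13}{12} = - \frac{11}{12} \approx -0.91667$)
$\left(J{\left(v \right)} + 148\right) 66 = \left(- \frac{11}{12} + 148\right) 66 = \frac{1765}{12} \cdot 66 = \frac{19415}{2}$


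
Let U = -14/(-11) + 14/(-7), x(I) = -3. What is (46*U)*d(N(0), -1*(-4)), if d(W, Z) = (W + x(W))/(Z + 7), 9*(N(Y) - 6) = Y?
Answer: -1104/121 ≈ -9.1240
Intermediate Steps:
N(Y) = 6 + Y/9
U = -8/11 (U = -14*(-1/11) + 14*(-⅐) = 14/11 - 2 = -8/11 ≈ -0.72727)
d(W, Z) = (-3 + W)/(7 + Z) (d(W, Z) = (W - 3)/(Z + 7) = (-3 + W)/(7 + Z))
(46*U)*d(N(0), -1*(-4)) = (46*(-8/11))*((-3 + (6 + (⅑)*0))/(7 - 1*(-4))) = -368*(-3 + (6 + 0))/(11*(7 + 4)) = -368*(-3 + 6)/(11*11) = -368*3/121 = -368/11*3/11 = -1104/121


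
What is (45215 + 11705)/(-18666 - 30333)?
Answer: -56920/48999 ≈ -1.1617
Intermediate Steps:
(45215 + 11705)/(-18666 - 30333) = 56920/(-48999) = 56920*(-1/48999) = -56920/48999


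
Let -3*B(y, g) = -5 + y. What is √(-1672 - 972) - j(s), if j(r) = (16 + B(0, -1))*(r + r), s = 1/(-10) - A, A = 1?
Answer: 583/15 + 2*I*√661 ≈ 38.867 + 51.42*I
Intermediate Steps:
B(y, g) = 5/3 - y/3 (B(y, g) = -(-5 + y)/3 = 5/3 - y/3)
s = -11/10 (s = 1/(-10) - 1*1 = -⅒ - 1 = -11/10 ≈ -1.1000)
j(r) = 106*r/3 (j(r) = (16 + (5/3 - ⅓*0))*(r + r) = (16 + (5/3 + 0))*(2*r) = (16 + 5/3)*(2*r) = 53*(2*r)/3 = 106*r/3)
√(-1672 - 972) - j(s) = √(-1672 - 972) - 106*(-11)/(3*10) = √(-2644) - 1*(-583/15) = 2*I*√661 + 583/15 = 583/15 + 2*I*√661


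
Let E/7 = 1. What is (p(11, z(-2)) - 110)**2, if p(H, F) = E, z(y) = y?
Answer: 10609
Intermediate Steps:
E = 7 (E = 7*1 = 7)
p(H, F) = 7
(p(11, z(-2)) - 110)**2 = (7 - 110)**2 = (-103)**2 = 10609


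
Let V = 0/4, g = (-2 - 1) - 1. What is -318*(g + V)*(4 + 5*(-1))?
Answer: -1272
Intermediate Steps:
g = -4 (g = -3 - 1 = -4)
V = 0 (V = 0*(1/4) = 0)
-318*(g + V)*(4 + 5*(-1)) = -318*(-4 + 0)*(4 + 5*(-1)) = -(-1272)*(4 - 5) = -(-1272)*(-1) = -318*4 = -1272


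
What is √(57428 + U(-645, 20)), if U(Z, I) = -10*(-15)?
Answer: √57578 ≈ 239.95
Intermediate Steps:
U(Z, I) = 150
√(57428 + U(-645, 20)) = √(57428 + 150) = √57578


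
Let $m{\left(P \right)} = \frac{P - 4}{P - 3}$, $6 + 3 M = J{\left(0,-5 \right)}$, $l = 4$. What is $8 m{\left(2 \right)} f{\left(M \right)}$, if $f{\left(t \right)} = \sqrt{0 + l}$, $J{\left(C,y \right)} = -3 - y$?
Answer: $32$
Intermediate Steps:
$M = - \frac{4}{3}$ ($M = -2 + \frac{-3 - -5}{3} = -2 + \frac{-3 + 5}{3} = -2 + \frac{1}{3} \cdot 2 = -2 + \frac{2}{3} = - \frac{4}{3} \approx -1.3333$)
$f{\left(t \right)} = 2$ ($f{\left(t \right)} = \sqrt{0 + 4} = \sqrt{4} = 2$)
$m{\left(P \right)} = \frac{-4 + P}{-3 + P}$
$8 m{\left(2 \right)} f{\left(M \right)} = 8 \frac{-4 + 2}{-3 + 2} \cdot 2 = 8 \frac{1}{-1} \left(-2\right) 2 = 8 \left(\left(-1\right) \left(-2\right)\right) 2 = 8 \cdot 2 \cdot 2 = 16 \cdot 2 = 32$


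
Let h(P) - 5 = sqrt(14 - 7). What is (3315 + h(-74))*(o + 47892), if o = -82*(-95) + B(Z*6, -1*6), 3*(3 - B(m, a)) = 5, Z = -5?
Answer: 554606000/3 + 167050*sqrt(7)/3 ≈ 1.8502e+8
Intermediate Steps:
h(P) = 5 + sqrt(7) (h(P) = 5 + sqrt(14 - 7) = 5 + sqrt(7))
B(m, a) = 4/3 (B(m, a) = 3 - 1/3*5 = 3 - 5/3 = 4/3)
o = 23374/3 (o = -82*(-95) + 4/3 = 7790 + 4/3 = 23374/3 ≈ 7791.3)
(3315 + h(-74))*(o + 47892) = (3315 + (5 + sqrt(7)))*(23374/3 + 47892) = (3320 + sqrt(7))*(167050/3) = 554606000/3 + 167050*sqrt(7)/3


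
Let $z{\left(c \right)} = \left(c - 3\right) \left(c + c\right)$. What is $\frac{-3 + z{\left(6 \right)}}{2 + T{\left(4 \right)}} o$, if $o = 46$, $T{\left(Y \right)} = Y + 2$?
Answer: $\frac{759}{4} \approx 189.75$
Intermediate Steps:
$T{\left(Y \right)} = 2 + Y$
$z{\left(c \right)} = 2 c \left(-3 + c\right)$ ($z{\left(c \right)} = \left(-3 + c\right) 2 c = 2 c \left(-3 + c\right)$)
$\frac{-3 + z{\left(6 \right)}}{2 + T{\left(4 \right)}} o = \frac{-3 + 2 \cdot 6 \left(-3 + 6\right)}{2 + \left(2 + 4\right)} 46 = \frac{-3 + 2 \cdot 6 \cdot 3}{2 + 6} \cdot 46 = \frac{-3 + 36}{8} \cdot 46 = 33 \cdot \frac{1}{8} \cdot 46 = \frac{33}{8} \cdot 46 = \frac{759}{4}$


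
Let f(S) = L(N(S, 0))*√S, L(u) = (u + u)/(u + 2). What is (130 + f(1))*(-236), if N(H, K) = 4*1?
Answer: -92984/3 ≈ -30995.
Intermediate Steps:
N(H, K) = 4
L(u) = 2*u/(2 + u) (L(u) = (2*u)/(2 + u) = 2*u/(2 + u))
f(S) = 4*√S/3 (f(S) = (2*4/(2 + 4))*√S = (2*4/6)*√S = (2*4*(⅙))*√S = 4*√S/3)
(130 + f(1))*(-236) = (130 + 4*√1/3)*(-236) = (130 + (4/3)*1)*(-236) = (130 + 4/3)*(-236) = (394/3)*(-236) = -92984/3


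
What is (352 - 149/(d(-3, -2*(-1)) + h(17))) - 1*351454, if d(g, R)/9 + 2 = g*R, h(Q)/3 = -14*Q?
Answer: -275966023/786 ≈ -3.5110e+5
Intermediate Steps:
h(Q) = -42*Q (h(Q) = 3*(-14*Q) = -42*Q)
d(g, R) = -18 + 9*R*g (d(g, R) = -18 + 9*(g*R) = -18 + 9*(R*g) = -18 + 9*R*g)
(352 - 149/(d(-3, -2*(-1)) + h(17))) - 1*351454 = (352 - 149/((-18 + 9*(-2*(-1))*(-3)) - 42*17)) - 1*351454 = (352 - 149/((-18 + 9*2*(-3)) - 714)) - 351454 = (352 - 149/((-18 - 54) - 714)) - 351454 = (352 - 149/(-72 - 714)) - 351454 = (352 - 149/(-786)) - 351454 = (352 - 149*(-1/786)) - 351454 = (352 + 149/786) - 351454 = 276821/786 - 351454 = -275966023/786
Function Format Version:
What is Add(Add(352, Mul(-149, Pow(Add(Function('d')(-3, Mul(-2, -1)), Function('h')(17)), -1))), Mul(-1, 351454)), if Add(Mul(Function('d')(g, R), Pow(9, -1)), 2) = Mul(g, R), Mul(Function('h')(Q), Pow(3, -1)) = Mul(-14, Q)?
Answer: Rational(-275966023, 786) ≈ -3.5110e+5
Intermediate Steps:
Function('h')(Q) = Mul(-42, Q) (Function('h')(Q) = Mul(3, Mul(-14, Q)) = Mul(-42, Q))
Function('d')(g, R) = Add(-18, Mul(9, R, g)) (Function('d')(g, R) = Add(-18, Mul(9, Mul(g, R))) = Add(-18, Mul(9, Mul(R, g))) = Add(-18, Mul(9, R, g)))
Add(Add(352, Mul(-149, Pow(Add(Function('d')(-3, Mul(-2, -1)), Function('h')(17)), -1))), Mul(-1, 351454)) = Add(Add(352, Mul(-149, Pow(Add(Add(-18, Mul(9, Mul(-2, -1), -3)), Mul(-42, 17)), -1))), Mul(-1, 351454)) = Add(Add(352, Mul(-149, Pow(Add(Add(-18, Mul(9, 2, -3)), -714), -1))), -351454) = Add(Add(352, Mul(-149, Pow(Add(Add(-18, -54), -714), -1))), -351454) = Add(Add(352, Mul(-149, Pow(Add(-72, -714), -1))), -351454) = Add(Add(352, Mul(-149, Pow(-786, -1))), -351454) = Add(Add(352, Mul(-149, Rational(-1, 786))), -351454) = Add(Add(352, Rational(149, 786)), -351454) = Add(Rational(276821, 786), -351454) = Rational(-275966023, 786)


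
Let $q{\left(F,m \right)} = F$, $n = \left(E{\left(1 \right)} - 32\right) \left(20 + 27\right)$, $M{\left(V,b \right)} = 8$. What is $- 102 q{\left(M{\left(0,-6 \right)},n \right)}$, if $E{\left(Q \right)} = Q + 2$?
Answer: $-816$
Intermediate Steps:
$E{\left(Q \right)} = 2 + Q$
$n = -1363$ ($n = \left(\left(2 + 1\right) - 32\right) \left(20 + 27\right) = \left(3 - 32\right) 47 = \left(-29\right) 47 = -1363$)
$- 102 q{\left(M{\left(0,-6 \right)},n \right)} = \left(-102\right) 8 = -816$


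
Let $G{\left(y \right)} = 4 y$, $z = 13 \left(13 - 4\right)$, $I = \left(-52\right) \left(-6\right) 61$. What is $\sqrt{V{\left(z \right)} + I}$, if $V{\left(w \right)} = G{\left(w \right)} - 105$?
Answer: $3 \sqrt{2155} \approx 139.27$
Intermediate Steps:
$I = 19032$ ($I = 312 \cdot 61 = 19032$)
$z = 117$ ($z = 13 \cdot 9 = 117$)
$V{\left(w \right)} = -105 + 4 w$ ($V{\left(w \right)} = 4 w - 105 = -105 + 4 w$)
$\sqrt{V{\left(z \right)} + I} = \sqrt{\left(-105 + 4 \cdot 117\right) + 19032} = \sqrt{\left(-105 + 468\right) + 19032} = \sqrt{363 + 19032} = \sqrt{19395} = 3 \sqrt{2155}$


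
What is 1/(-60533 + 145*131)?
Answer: -1/41538 ≈ -2.4074e-5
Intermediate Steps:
1/(-60533 + 145*131) = 1/(-60533 + 18995) = 1/(-41538) = -1/41538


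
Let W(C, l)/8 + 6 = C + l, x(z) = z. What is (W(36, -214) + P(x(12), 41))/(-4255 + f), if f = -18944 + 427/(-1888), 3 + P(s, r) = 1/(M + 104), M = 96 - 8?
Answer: 16708741/262800834 ≈ 0.063579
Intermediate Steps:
M = 88
W(C, l) = -48 + 8*C + 8*l (W(C, l) = -48 + 8*(C + l) = -48 + (8*C + 8*l) = -48 + 8*C + 8*l)
P(s, r) = -575/192 (P(s, r) = -3 + 1/(88 + 104) = -3 + 1/192 = -575/192)
f = -35766699/1888 (f = -18944 + 427*(-1/1888) = -18944 - 427/1888 = -35766699/1888 ≈ -18944.)
(W(36, -214) + P(x(12), 41))/(-4255 + f) = ((-48 + 8*36 + 8*(-214)) - 575/192)/(-4255 - 35766699/1888) = ((-48 + 288 - 1712) - 575/192)/(-43800139/1888) = (-1472 - 575/192)*(-1888/43800139) = -283199/192*(-1888/43800139) = 16708741/262800834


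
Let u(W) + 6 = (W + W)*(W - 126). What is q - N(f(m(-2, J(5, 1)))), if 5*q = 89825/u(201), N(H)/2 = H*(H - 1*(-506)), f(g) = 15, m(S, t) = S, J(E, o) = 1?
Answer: -471132755/30144 ≈ -15629.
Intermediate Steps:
u(W) = -6 + 2*W*(-126 + W) (u(W) = -6 + (W + W)*(W - 126) = -6 + (2*W)*(-126 + W) = -6 + 2*W*(-126 + W))
N(H) = 2*H*(506 + H) (N(H) = 2*(H*(H - 1*(-506))) = 2*(H*(H + 506)) = 2*(H*(506 + H)) = 2*H*(506 + H))
q = 17965/30144 (q = (89825/(-6 - 252*201 + 2*201²))/5 = (89825/(-6 - 50652 + 2*40401))/5 = (89825/(-6 - 50652 + 80802))/5 = (89825/30144)/5 = (89825*(1/30144))/5 = (⅕)*(89825/30144) = 17965/30144 ≈ 0.59597)
q - N(f(m(-2, J(5, 1)))) = 17965/30144 - 2*15*(506 + 15) = 17965/30144 - 2*15*521 = 17965/30144 - 1*15630 = 17965/30144 - 15630 = -471132755/30144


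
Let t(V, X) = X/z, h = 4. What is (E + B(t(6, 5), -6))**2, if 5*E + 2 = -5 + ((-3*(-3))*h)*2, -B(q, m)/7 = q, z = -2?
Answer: 3721/4 ≈ 930.25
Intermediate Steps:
t(V, X) = -X/2 (t(V, X) = X/(-2) = X*(-1/2) = -X/2)
B(q, m) = -7*q
E = 13 (E = -2/5 + (-5 + (-3*(-3)*4)*2)/5 = -2/5 + (-5 + (9*4)*2)/5 = -2/5 + (-5 + 36*2)/5 = -2/5 + (-5 + 72)/5 = -2/5 + (1/5)*67 = -2/5 + 67/5 = 13)
(E + B(t(6, 5), -6))**2 = (13 - (-7)*5/2)**2 = (13 - 7*(-5/2))**2 = (13 + 35/2)**2 = (61/2)**2 = 3721/4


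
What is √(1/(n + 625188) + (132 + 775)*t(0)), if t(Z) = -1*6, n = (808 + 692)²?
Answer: I*√11246853560366715/1437594 ≈ 73.77*I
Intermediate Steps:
n = 2250000 (n = 1500² = 2250000)
t(Z) = -6
√(1/(n + 625188) + (132 + 775)*t(0)) = √(1/(2250000 + 625188) + (132 + 775)*(-6)) = √(1/2875188 + 907*(-6)) = √(1/2875188 - 5442) = √(-15646773095/2875188) = I*√11246853560366715/1437594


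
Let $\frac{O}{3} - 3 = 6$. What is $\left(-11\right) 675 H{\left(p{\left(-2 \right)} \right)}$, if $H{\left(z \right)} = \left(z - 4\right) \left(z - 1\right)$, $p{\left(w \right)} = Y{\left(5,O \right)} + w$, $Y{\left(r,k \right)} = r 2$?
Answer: $-207900$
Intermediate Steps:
$O = 27$ ($O = 9 + 3 \cdot 6 = 9 + 18 = 27$)
$Y{\left(r,k \right)} = 2 r$
$p{\left(w \right)} = 10 + w$ ($p{\left(w \right)} = 2 \cdot 5 + w = 10 + w$)
$H{\left(z \right)} = \left(-1 + z\right) \left(-4 + z\right)$ ($H{\left(z \right)} = \left(-4 + z\right) \left(-1 + z\right) = \left(-1 + z\right) \left(-4 + z\right)$)
$\left(-11\right) 675 H{\left(p{\left(-2 \right)} \right)} = \left(-11\right) 675 \left(4 + \left(10 - 2\right)^{2} - 5 \left(10 - 2\right)\right) = - 7425 \left(4 + 8^{2} - 40\right) = - 7425 \left(4 + 64 - 40\right) = \left(-7425\right) 28 = -207900$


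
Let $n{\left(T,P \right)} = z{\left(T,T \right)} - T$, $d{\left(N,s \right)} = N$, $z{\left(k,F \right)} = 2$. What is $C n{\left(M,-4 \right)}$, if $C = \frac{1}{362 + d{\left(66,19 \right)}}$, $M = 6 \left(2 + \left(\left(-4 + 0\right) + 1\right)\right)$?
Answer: $\frac{2}{107} \approx 0.018692$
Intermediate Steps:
$M = -6$ ($M = 6 \left(2 + \left(-4 + 1\right)\right) = 6 \left(2 - 3\right) = 6 \left(-1\right) = -6$)
$n{\left(T,P \right)} = 2 - T$
$C = \frac{1}{428}$ ($C = \frac{1}{362 + 66} = \frac{1}{428} \approx 0.0023364$)
$C n{\left(M,-4 \right)} = \frac{2 - -6}{428} = \frac{2 + 6}{428} = \frac{1}{428} \cdot 8 = \frac{2}{107}$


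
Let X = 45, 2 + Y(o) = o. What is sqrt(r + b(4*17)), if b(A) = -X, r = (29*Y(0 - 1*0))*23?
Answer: I*sqrt(1379) ≈ 37.135*I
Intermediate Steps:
Y(o) = -2 + o
r = -1334 (r = (29*(-2 + (0 - 1*0)))*23 = (29*(-2 + (0 + 0)))*23 = (29*(-2 + 0))*23 = (29*(-2))*23 = -58*23 = -1334)
b(A) = -45 (b(A) = -1*45 = -45)
sqrt(r + b(4*17)) = sqrt(-1334 - 45) = sqrt(-1379) = I*sqrt(1379)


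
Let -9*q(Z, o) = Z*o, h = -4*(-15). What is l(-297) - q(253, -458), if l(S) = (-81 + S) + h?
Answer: -118736/9 ≈ -13193.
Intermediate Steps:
h = 60
l(S) = -21 + S (l(S) = (-81 + S) + 60 = -21 + S)
q(Z, o) = -Z*o/9
l(-297) - q(253, -458) = (-21 - 297) - (-1)*253*(-458)/9 = -318 - 1*115874/9 = -318 - 115874/9 = -118736/9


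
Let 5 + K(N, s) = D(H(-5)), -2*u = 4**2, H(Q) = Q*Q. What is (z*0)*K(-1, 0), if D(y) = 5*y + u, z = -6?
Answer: 0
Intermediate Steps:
H(Q) = Q**2
u = -8 (u = -1/2*4**2 = -1/2*16 = -8)
D(y) = -8 + 5*y (D(y) = 5*y - 8 = -8 + 5*y)
K(N, s) = 112 (K(N, s) = -5 + (-8 + 5*(-5)**2) = -5 + (-8 + 5*25) = -5 + (-8 + 125) = -5 + 117 = 112)
(z*0)*K(-1, 0) = -6*0*112 = 0*112 = 0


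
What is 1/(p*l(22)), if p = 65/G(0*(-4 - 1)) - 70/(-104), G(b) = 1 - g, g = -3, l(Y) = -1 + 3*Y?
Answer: 1/1100 ≈ 0.00090909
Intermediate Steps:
G(b) = 4 (G(b) = 1 - 1*(-3) = 1 + 3 = 4)
p = 220/13 (p = 65/4 - 70/(-104) = 65*(¼) - 70*(-1/104) = 65/4 + 35/52 = 220/13 ≈ 16.923)
1/(p*l(22)) = 1/(220*(-1 + 3*22)/13) = 1/(220*(-1 + 66)/13) = 1/((220/13)*65) = 1/1100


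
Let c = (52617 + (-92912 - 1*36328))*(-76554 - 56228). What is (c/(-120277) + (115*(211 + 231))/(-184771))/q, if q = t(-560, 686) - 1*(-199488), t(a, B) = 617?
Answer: -1879894941552316/4447073802064535 ≈ -0.42273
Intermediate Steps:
c = 10174155186 (c = (52617 + (-92912 - 36328))*(-132782) = (52617 - 129240)*(-132782) = -76623*(-132782) = 10174155186)
q = 200105 (q = 617 - 1*(-199488) = 617 + 199488 = 200105)
(c/(-120277) + (115*(211 + 231))/(-184771))/q = (10174155186/(-120277) + (115*(211 + 231))/(-184771))/200105 = (10174155186*(-1/120277) + (115*442)*(-1/184771))*(1/200105) = (-10174155186/120277 + 50830*(-1/184771))*(1/200105) = (-10174155186/120277 - 50830/184771)*(1/200105) = -1879894941552316/22223701567*1/200105 = -1879894941552316/4447073802064535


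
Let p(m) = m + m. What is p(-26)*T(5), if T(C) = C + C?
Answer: -520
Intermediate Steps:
T(C) = 2*C
p(m) = 2*m
p(-26)*T(5) = (2*(-26))*(2*5) = -52*10 = -520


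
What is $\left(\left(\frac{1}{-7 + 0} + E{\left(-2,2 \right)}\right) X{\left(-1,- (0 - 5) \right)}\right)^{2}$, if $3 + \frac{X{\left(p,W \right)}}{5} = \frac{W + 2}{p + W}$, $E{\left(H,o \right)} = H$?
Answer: $\frac{140625}{784} \approx 179.37$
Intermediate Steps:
$X{\left(p,W \right)} = -15 + \frac{5 \left(2 + W\right)}{W + p}$ ($X{\left(p,W \right)} = -15 + 5 \frac{W + 2}{p + W} = -15 + 5 \frac{2 + W}{W + p} = -15 + \frac{5 \left(2 + W\right)}{W + p}$)
$\left(\left(\frac{1}{-7 + 0} + E{\left(-2,2 \right)}\right) X{\left(-1,- (0 - 5) \right)}\right)^{2} = \left(\left(\frac{1}{-7 + 0} - 2\right) \frac{5 \left(2 - -3 - 2 \left(- (0 - 5)\right)\right)}{- (0 - 5) - 1}\right)^{2} = \left(\left(\frac{1}{-7} - 2\right) \frac{5 \left(2 + 3 - 2 \left(\left(-1\right) \left(-5\right)\right)\right)}{\left(-1\right) \left(-5\right) - 1}\right)^{2} = \left(\left(- \frac{1}{7} - 2\right) \frac{5 \left(2 + 3 - 10\right)}{5 - 1}\right)^{2} = \left(- \frac{15 \frac{5 \left(2 + 3 - 10\right)}{4}}{7}\right)^{2} = \left(- \frac{15 \cdot 5 \cdot \frac{1}{4} \left(-5\right)}{7}\right)^{2} = \left(\left(- \frac{15}{7}\right) \left(- \frac{25}{4}\right)\right)^{2} = \left(\frac{375}{28}\right)^{2} = \frac{140625}{784}$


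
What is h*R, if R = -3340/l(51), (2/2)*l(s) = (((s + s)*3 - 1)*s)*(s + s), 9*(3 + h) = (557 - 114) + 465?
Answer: -294254/1427949 ≈ -0.20607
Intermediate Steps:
h = 881/9 (h = -3 + ((557 - 114) + 465)/9 = -3 + (443 + 465)/9 = -3 + (⅑)*908 = -3 + 908/9 = 881/9 ≈ 97.889)
l(s) = 2*s²*(-1 + 6*s) (l(s) = (((s + s)*3 - 1)*s)*(s + s) = (((2*s)*3 - 1)*s)*(2*s) = ((6*s - 1)*s)*(2*s) = ((-1 + 6*s)*s)*(2*s) = (s*(-1 + 6*s))*(2*s) = 2*s²*(-1 + 6*s))
R = -334/158661 (R = -3340*1/(2601*(-2 + 12*51)) = -3340*1/(2601*(-2 + 612)) = -3340/(2601*610) = -3340/1586610 = -3340*1/1586610 = -334/158661 ≈ -0.0021051)
h*R = (881/9)*(-334/158661) = -294254/1427949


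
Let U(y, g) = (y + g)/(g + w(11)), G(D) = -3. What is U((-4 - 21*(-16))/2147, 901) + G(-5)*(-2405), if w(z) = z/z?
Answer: 1270405499/176054 ≈ 7216.0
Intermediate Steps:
w(z) = 1
U(y, g) = (g + y)/(1 + g) (U(y, g) = (y + g)/(g + 1) = (g + y)/(1 + g))
U((-4 - 21*(-16))/2147, 901) + G(-5)*(-2405) = (901 + (-4 - 21*(-16))/2147)/(1 + 901) - 3*(-2405) = (901 + (-4 + 336)*(1/2147))/902 + 7215 = (901 + 332*(1/2147))/902 + 7215 = (901 + 332/2147)/902 + 7215 = (1/902)*(1934779/2147) + 7215 = 175889/176054 + 7215 = 1270405499/176054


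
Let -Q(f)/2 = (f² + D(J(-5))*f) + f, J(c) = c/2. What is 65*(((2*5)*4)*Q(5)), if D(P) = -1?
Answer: -130000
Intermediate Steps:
J(c) = c/2 (J(c) = c*(½) = c/2)
Q(f) = -2*f² (Q(f) = -2*((f² - f) + f) = -2*f²)
65*(((2*5)*4)*Q(5)) = 65*(((2*5)*4)*(-2*5²)) = 65*((10*4)*(-2*25)) = 65*(40*(-50)) = 65*(-2000) = -130000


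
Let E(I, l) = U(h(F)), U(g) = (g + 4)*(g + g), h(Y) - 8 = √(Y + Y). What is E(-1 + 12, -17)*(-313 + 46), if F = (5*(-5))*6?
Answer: 108936 - 106800*I*√3 ≈ 1.0894e+5 - 1.8498e+5*I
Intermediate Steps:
F = -150 (F = -25*6 = -150)
h(Y) = 8 + √2*√Y (h(Y) = 8 + √(Y + Y) = 8 + √(2*Y) = 8 + √2*√Y)
U(g) = 2*g*(4 + g) (U(g) = (4 + g)*(2*g) = 2*g*(4 + g))
E(I, l) = 2*(8 + 10*I*√3)*(12 + 10*I*√3) (E(I, l) = 2*(8 + √2*√(-150))*(4 + (8 + √2*√(-150))) = 2*(8 + √2*(5*I*√6))*(4 + (8 + √2*(5*I*√6))) = 2*(8 + 10*I*√3)*(4 + (8 + 10*I*√3)) = 2*(8 + 10*I*√3)*(12 + 10*I*√3))
E(-1 + 12, -17)*(-313 + 46) = (-408 + 400*I*√3)*(-313 + 46) = (-408 + 400*I*√3)*(-267) = 108936 - 106800*I*√3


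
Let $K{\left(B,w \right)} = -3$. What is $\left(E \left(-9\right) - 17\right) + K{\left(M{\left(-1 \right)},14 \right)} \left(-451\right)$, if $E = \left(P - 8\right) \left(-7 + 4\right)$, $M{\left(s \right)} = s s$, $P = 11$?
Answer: $1417$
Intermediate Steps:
$M{\left(s \right)} = s^{2}$
$E = -9$ ($E = \left(11 - 8\right) \left(-7 + 4\right) = 3 \left(-3\right) = -9$)
$\left(E \left(-9\right) - 17\right) + K{\left(M{\left(-1 \right)},14 \right)} \left(-451\right) = \left(\left(-9\right) \left(-9\right) - 17\right) - -1353 = \left(81 - 17\right) + 1353 = 64 + 1353 = 1417$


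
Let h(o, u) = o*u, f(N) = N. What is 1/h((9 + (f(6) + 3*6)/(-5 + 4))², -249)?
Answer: -1/56025 ≈ -1.7849e-5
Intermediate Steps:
1/h((9 + (f(6) + 3*6)/(-5 + 4))², -249) = 1/((9 + (6 + 3*6)/(-5 + 4))²*(-249)) = 1/((9 + (6 + 18)/(-1))²*(-249)) = 1/((9 + 24*(-1))²*(-249)) = 1/((9 - 24)²*(-249)) = 1/((-15)²*(-249)) = 1/(225*(-249)) = 1/(-56025) = -1/56025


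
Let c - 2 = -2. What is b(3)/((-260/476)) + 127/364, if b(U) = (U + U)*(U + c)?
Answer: -59341/1820 ≈ -32.605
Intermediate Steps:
c = 0 (c = 2 - 2 = 0)
b(U) = 2*U**2 (b(U) = (U + U)*(U + 0) = (2*U)*U = 2*U**2)
b(3)/((-260/476)) + 127/364 = (2*3**2)/((-260/476)) + 127/364 = (2*9)/((-260*1/476)) + 127*(1/364) = 18/(-65/119) + 127/364 = 18*(-119/65) + 127/364 = -2142/65 + 127/364 = -59341/1820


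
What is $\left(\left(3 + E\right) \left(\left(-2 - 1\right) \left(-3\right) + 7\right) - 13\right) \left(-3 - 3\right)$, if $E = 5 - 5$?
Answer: $-210$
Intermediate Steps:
$E = 0$
$\left(\left(3 + E\right) \left(\left(-2 - 1\right) \left(-3\right) + 7\right) - 13\right) \left(-3 - 3\right) = \left(\left(3 + 0\right) \left(\left(-2 - 1\right) \left(-3\right) + 7\right) - 13\right) \left(-3 - 3\right) = \left(3 \left(\left(-3\right) \left(-3\right) + 7\right) - 13\right) \left(-6\right) = \left(3 \left(9 + 7\right) - 13\right) \left(-6\right) = \left(3 \cdot 16 - 13\right) \left(-6\right) = \left(48 - 13\right) \left(-6\right) = 35 \left(-6\right) = -210$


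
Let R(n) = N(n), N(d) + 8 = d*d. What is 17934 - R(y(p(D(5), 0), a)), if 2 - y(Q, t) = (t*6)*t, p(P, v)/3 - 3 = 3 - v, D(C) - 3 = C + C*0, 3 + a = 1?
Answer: 17458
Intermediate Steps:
a = -2 (a = -3 + 1 = -2)
D(C) = 3 + C (D(C) = 3 + (C + C*0) = 3 + (C + 0) = 3 + C)
p(P, v) = 18 - 3*v (p(P, v) = 9 + 3*(3 - v) = 9 + (9 - 3*v) = 18 - 3*v)
N(d) = -8 + d² (N(d) = -8 + d*d = -8 + d²)
y(Q, t) = 2 - 6*t² (y(Q, t) = 2 - t*6*t = 2 - 6*t*t = 2 - 6*t²)
R(n) = -8 + n²
17934 - R(y(p(D(5), 0), a)) = 17934 - (-8 + (2 - 6*(-2)²)²) = 17934 - (-8 + (2 - 6*4)²) = 17934 - (-8 + (2 - 24)²) = 17934 - (-8 + (-22)²) = 17934 - (-8 + 484) = 17934 - 1*476 = 17934 - 476 = 17458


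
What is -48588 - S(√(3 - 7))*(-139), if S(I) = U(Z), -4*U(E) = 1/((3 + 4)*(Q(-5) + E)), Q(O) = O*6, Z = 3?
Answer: -36732389/756 ≈ -48588.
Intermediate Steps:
Q(O) = 6*O
U(E) = -1/(4*(-210 + 7*E)) (U(E) = -1/((3 + 4)*(6*(-5) + E))/4 = -1/(7*(-30 + E))/4 = -1/(4*(-210 + 7*E)))
S(I) = 1/756 (S(I) = -1/(-840 + 28*3) = -1/(-840 + 84) = -1/(-756) = -1*(-1/756) = 1/756)
-48588 - S(√(3 - 7))*(-139) = -48588 - (-139)/756 = -48588 - 1*(-139/756) = -48588 + 139/756 = -36732389/756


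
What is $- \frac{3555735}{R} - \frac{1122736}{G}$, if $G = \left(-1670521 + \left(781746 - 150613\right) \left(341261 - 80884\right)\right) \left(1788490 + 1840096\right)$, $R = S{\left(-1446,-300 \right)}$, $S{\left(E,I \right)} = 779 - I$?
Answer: $- \frac{20386964217238837512811}{6186494322664847945} \approx -3295.4$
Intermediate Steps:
$R = 1079$ ($R = 779 - -300 = 779 + 300 = 1079$)
$G = 596288609413479320$ ($G = \left(-1670521 + 631133 \cdot 260377\right) 3628586 = \left(-1670521 + 164332517141\right) 3628586 = 164330846620 \cdot 3628586 = 596288609413479320$)
$- \frac{3555735}{R} - \frac{1122736}{G} = - \frac{3555735}{1079} - \frac{1122736}{596288609413479320} = \left(-3555735\right) \frac{1}{1079} - \frac{140342}{74536076176684915} = - \frac{3555735}{1079} - \frac{140342}{74536076176684915} = - \frac{20386964217238837512811}{6186494322664847945}$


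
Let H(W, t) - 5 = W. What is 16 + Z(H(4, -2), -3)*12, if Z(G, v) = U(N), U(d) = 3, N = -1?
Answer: 52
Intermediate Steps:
H(W, t) = 5 + W
Z(G, v) = 3
16 + Z(H(4, -2), -3)*12 = 16 + 3*12 = 16 + 36 = 52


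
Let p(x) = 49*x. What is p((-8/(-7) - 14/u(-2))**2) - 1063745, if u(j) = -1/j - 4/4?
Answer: -1022129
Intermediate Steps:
u(j) = -1 - 1/j (u(j) = -1/j - 4*1/4 = -1/j - 1 = -1 - 1/j)
p((-8/(-7) - 14/u(-2))**2) - 1063745 = 49*(-8/(-7) - 14*(-2/(-1 - 1*(-2))))**2 - 1063745 = 49*(-8*(-1/7) - 14*(-2/(-1 + 2)))**2 - 1063745 = 49*(8/7 - 14/((-1/2*1)))**2 - 1063745 = 49*(8/7 - 14/(-1/2))**2 - 1063745 = 49*(8/7 - 14*(-2))**2 - 1063745 = 49*(8/7 + 28)**2 - 1063745 = 49*(204/7)**2 - 1063745 = 49*(41616/49) - 1063745 = 41616 - 1063745 = -1022129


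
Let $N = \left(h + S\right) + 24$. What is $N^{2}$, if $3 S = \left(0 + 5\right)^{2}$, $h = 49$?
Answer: $\frac{59536}{9} \approx 6615.1$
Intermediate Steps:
$S = \frac{25}{3}$ ($S = \frac{\left(0 + 5\right)^{2}}{3} = \frac{5^{2}}{3} = \frac{1}{3} \cdot 25 = \frac{25}{3} \approx 8.3333$)
$N = \frac{244}{3}$ ($N = \left(49 + \frac{25}{3}\right) + 24 = \frac{172}{3} + 24 = \frac{244}{3} \approx 81.333$)
$N^{2} = \left(\frac{244}{3}\right)^{2} = \frac{59536}{9}$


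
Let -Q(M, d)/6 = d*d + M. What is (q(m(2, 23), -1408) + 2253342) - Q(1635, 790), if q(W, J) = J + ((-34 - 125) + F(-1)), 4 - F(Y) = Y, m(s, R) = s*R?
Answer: 6006190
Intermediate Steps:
m(s, R) = R*s
F(Y) = 4 - Y
q(W, J) = -154 + J (q(W, J) = J + ((-34 - 125) + (4 - 1*(-1))) = J + (-159 + (4 + 1)) = J + (-159 + 5) = J - 154 = -154 + J)
Q(M, d) = -6*M - 6*d**2 (Q(M, d) = -6*(d*d + M) = -6*(d**2 + M) = -6*(M + d**2) = -6*M - 6*d**2)
(q(m(2, 23), -1408) + 2253342) - Q(1635, 790) = ((-154 - 1408) + 2253342) - (-6*1635 - 6*790**2) = (-1562 + 2253342) - (-9810 - 6*624100) = 2251780 - (-9810 - 3744600) = 2251780 - 1*(-3754410) = 2251780 + 3754410 = 6006190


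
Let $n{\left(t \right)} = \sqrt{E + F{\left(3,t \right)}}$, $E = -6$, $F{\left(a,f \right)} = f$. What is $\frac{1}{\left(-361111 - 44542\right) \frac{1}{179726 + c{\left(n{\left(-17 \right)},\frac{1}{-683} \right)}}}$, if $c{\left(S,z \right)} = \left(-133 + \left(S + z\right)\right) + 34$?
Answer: $- \frac{122685240}{277060999} - \frac{i \sqrt{23}}{405653} \approx -0.44281 - 1.1822 \cdot 10^{-5} i$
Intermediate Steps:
$n{\left(t \right)} = \sqrt{-6 + t}$
$c{\left(S,z \right)} = -99 + S + z$ ($c{\left(S,z \right)} = \left(-133 + S + z\right) + 34 = -99 + S + z$)
$\frac{1}{\left(-361111 - 44542\right) \frac{1}{179726 + c{\left(n{\left(-17 \right)},\frac{1}{-683} \right)}}} = \frac{1}{\left(-361111 - 44542\right) \frac{1}{179726 + \left(-99 + \sqrt{-6 - 17} + \frac{1}{-683}\right)}} = \frac{1}{\left(-405653\right) \frac{1}{179726 - \left(\frac{67618}{683} - i \sqrt{23}\right)}} = \frac{1}{\left(-405653\right) \frac{1}{\frac{122685240}{683} + i \sqrt{23}}} = - \frac{122685240}{277060999} - \frac{i \sqrt{23}}{405653}$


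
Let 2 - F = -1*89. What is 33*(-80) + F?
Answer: -2549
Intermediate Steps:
F = 91 (F = 2 - (-1)*89 = 2 - 1*(-89) = 2 + 89 = 91)
33*(-80) + F = 33*(-80) + 91 = -2640 + 91 = -2549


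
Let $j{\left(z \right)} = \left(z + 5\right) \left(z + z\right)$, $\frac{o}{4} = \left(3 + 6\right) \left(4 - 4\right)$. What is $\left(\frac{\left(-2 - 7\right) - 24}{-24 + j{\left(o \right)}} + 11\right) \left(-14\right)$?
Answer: $- \frac{693}{4} \approx -173.25$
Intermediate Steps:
$o = 0$ ($o = 4 \left(3 + 6\right) \left(4 - 4\right) = 4 \cdot 9 \cdot 0 = 4 \cdot 0 = 0$)
$j{\left(z \right)} = 2 z \left(5 + z\right)$ ($j{\left(z \right)} = \left(5 + z\right) 2 z = 2 z \left(5 + z\right)$)
$\left(\frac{\left(-2 - 7\right) - 24}{-24 + j{\left(o \right)}} + 11\right) \left(-14\right) = \left(\frac{\left(-2 - 7\right) - 24}{-24 + 2 \cdot 0 \left(5 + 0\right)} + 11\right) \left(-14\right) = \left(\frac{\left(-2 - 7\right) - 24}{-24 + 2 \cdot 0 \cdot 5} + 11\right) \left(-14\right) = \left(\frac{-9 - 24}{-24 + 0} + 11\right) \left(-14\right) = \left(- \frac{33}{-24} + 11\right) \left(-14\right) = \left(\left(-33\right) \left(- \frac{1}{24}\right) + 11\right) \left(-14\right) = \left(\frac{11}{8} + 11\right) \left(-14\right) = \frac{99}{8} \left(-14\right) = - \frac{693}{4}$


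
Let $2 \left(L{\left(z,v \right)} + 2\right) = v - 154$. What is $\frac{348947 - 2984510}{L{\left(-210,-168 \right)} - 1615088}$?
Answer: $\frac{878521}{538417} \approx 1.6317$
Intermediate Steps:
$L{\left(z,v \right)} = -79 + \frac{v}{2}$ ($L{\left(z,v \right)} = -2 + \frac{v - 154}{2} = -2 + \frac{-154 + v}{2} = -2 + \left(-77 + \frac{v}{2}\right) = -79 + \frac{v}{2}$)
$\frac{348947 - 2984510}{L{\left(-210,-168 \right)} - 1615088} = \frac{348947 - 2984510}{\left(-79 + \frac{1}{2} \left(-168\right)\right) - 1615088} = - \frac{2635563}{\left(-79 - 84\right) - 1615088} = - \frac{2635563}{-163 - 1615088} = - \frac{2635563}{-1615251} = \left(-2635563\right) \left(- \frac{1}{1615251}\right) = \frac{878521}{538417}$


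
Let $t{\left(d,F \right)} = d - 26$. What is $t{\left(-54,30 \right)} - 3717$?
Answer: $-3797$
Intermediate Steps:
$t{\left(d,F \right)} = -26 + d$
$t{\left(-54,30 \right)} - 3717 = \left(-26 - 54\right) - 3717 = -80 - 3717 = -3797$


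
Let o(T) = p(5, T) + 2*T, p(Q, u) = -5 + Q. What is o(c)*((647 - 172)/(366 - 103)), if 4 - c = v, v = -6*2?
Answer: 15200/263 ≈ 57.795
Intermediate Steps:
v = -12
c = 16 (c = 4 - 1*(-12) = 4 + 12 = 16)
o(T) = 2*T (o(T) = (-5 + 5) + 2*T = 0 + 2*T = 2*T)
o(c)*((647 - 172)/(366 - 103)) = (2*16)*((647 - 172)/(366 - 103)) = 32*(475/263) = 15200/263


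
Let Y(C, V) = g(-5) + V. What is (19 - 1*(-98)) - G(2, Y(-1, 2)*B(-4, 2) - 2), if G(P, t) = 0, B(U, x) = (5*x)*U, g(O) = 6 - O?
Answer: 117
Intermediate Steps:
B(U, x) = 5*U*x
Y(C, V) = 11 + V (Y(C, V) = (6 - 1*(-5)) + V = (6 + 5) + V = 11 + V)
(19 - 1*(-98)) - G(2, Y(-1, 2)*B(-4, 2) - 2) = (19 - 1*(-98)) - 1*0 = (19 + 98) + 0 = 117 + 0 = 117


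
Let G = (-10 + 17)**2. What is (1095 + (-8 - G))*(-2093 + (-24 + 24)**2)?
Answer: -2172534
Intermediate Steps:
G = 49 (G = 7**2 = 49)
(1095 + (-8 - G))*(-2093 + (-24 + 24)**2) = (1095 + (-8 - 1*49))*(-2093 + (-24 + 24)**2) = (1095 + (-8 - 49))*(-2093 + 0**2) = (1095 - 57)*(-2093 + 0) = 1038*(-2093) = -2172534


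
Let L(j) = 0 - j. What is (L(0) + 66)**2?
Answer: 4356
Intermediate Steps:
L(j) = -j
(L(0) + 66)**2 = (-1*0 + 66)**2 = (0 + 66)**2 = 66**2 = 4356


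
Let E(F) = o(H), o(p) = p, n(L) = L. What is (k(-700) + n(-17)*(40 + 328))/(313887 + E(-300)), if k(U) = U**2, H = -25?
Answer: 241872/156931 ≈ 1.5413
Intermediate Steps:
E(F) = -25
(k(-700) + n(-17)*(40 + 328))/(313887 + E(-300)) = ((-700)**2 - 17*(40 + 328))/(313887 - 25) = (490000 - 17*368)/313862 = (490000 - 6256)*(1/313862) = 483744*(1/313862) = 241872/156931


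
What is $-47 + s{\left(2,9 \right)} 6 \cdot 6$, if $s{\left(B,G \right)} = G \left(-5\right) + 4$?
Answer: $-1523$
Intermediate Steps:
$s{\left(B,G \right)} = 4 - 5 G$ ($s{\left(B,G \right)} = - 5 G + 4 = 4 - 5 G$)
$-47 + s{\left(2,9 \right)} 6 \cdot 6 = -47 + \left(4 - 45\right) 6 \cdot 6 = -47 + \left(4 - 45\right) 36 = -47 - 1476 = -1523$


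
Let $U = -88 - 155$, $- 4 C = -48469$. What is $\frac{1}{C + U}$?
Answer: $\frac{4}{47497} \approx 8.4216 \cdot 10^{-5}$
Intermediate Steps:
$C = \frac{48469}{4}$ ($C = \left(- \frac{1}{4}\right) \left(-48469\right) = \frac{48469}{4} \approx 12117.0$)
$U = -243$ ($U = -88 - 155 = -243$)
$\frac{1}{C + U} = \frac{1}{\frac{48469}{4} - 243} = \frac{1}{\frac{47497}{4}} = \frac{4}{47497}$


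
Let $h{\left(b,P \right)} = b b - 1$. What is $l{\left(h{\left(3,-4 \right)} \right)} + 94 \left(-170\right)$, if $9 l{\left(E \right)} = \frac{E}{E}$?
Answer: $- \frac{143819}{9} \approx -15980.0$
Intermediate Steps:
$h{\left(b,P \right)} = -1 + b^{2}$ ($h{\left(b,P \right)} = b^{2} - 1 = -1 + b^{2}$)
$l{\left(E \right)} = \frac{1}{9}$ ($l{\left(E \right)} = \frac{E \frac{1}{E}}{9} = \frac{1}{9} \cdot 1 = \frac{1}{9}$)
$l{\left(h{\left(3,-4 \right)} \right)} + 94 \left(-170\right) = \frac{1}{9} + 94 \left(-170\right) = \frac{1}{9} - 15980 = - \frac{143819}{9}$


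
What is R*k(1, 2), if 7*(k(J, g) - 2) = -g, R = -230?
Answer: -2760/7 ≈ -394.29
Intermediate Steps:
k(J, g) = 2 - g/7 (k(J, g) = 2 + (-g)/7 = 2 - g/7)
R*k(1, 2) = -230*(2 - ⅐*2) = -230*(2 - 2/7) = -230*12/7 = -2760/7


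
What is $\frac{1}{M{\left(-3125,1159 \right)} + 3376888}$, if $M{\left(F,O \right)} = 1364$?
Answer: $\frac{1}{3378252} \approx 2.9601 \cdot 10^{-7}$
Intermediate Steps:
$\frac{1}{M{\left(-3125,1159 \right)} + 3376888} = \frac{1}{1364 + 3376888} = \frac{1}{3378252}$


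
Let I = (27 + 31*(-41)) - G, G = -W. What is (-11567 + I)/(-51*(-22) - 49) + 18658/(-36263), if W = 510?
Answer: -466091197/38910199 ≈ -11.979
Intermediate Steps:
G = -510 (G = -1*510 = -510)
I = -734 (I = (27 + 31*(-41)) - 1*(-510) = (27 - 1271) + 510 = -1244 + 510 = -734)
(-11567 + I)/(-51*(-22) - 49) + 18658/(-36263) = (-11567 - 734)/(-51*(-22) - 49) + 18658/(-36263) = -12301/(-51*(-22) - 49) + 18658*(-1/36263) = -12301/(1122 - 49) - 18658/36263 = -12301/1073 - 18658/36263 = -466091197/38910199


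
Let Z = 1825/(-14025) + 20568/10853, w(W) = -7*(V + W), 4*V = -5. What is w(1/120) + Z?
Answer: 2546635133/243541320 ≈ 10.457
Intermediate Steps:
V = -5/4 (V = (1/4)*(-5) = -5/4 ≈ -1.2500)
w(W) = 35/4 - 7*W (w(W) = -7*(-5/4 + W) = 35/4 - 7*W)
Z = 10746379/6088533 (Z = 1825*(-1/14025) + 20568*(1/10853) = -73/561 + 20568/10853 = 10746379/6088533 ≈ 1.7650)
w(1/120) + Z = (35/4 - 7/120) + 10746379/6088533 = 1043/120 + 10746379/6088533 = 2546635133/243541320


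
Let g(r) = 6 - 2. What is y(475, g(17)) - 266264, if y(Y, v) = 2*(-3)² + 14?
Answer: -266232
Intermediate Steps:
g(r) = 4
y(Y, v) = 32 (y(Y, v) = 2*9 + 14 = 18 + 14 = 32)
y(475, g(17)) - 266264 = 32 - 266264 = -266232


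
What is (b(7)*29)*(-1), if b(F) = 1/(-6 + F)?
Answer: -29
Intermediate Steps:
(b(7)*29)*(-1) = (29/(-6 + 7))*(-1) = (29/1)*(-1) = (1*29)*(-1) = 29*(-1) = -29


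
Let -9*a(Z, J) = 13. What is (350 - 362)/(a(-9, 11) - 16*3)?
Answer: 108/445 ≈ 0.24270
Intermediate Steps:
a(Z, J) = -13/9 (a(Z, J) = -⅑*13 = -13/9)
(350 - 362)/(a(-9, 11) - 16*3) = (350 - 362)/(-13/9 - 16*3) = -12/(-13/9 - 48) = -12/(-445/9) = -12*(-9/445) = 108/445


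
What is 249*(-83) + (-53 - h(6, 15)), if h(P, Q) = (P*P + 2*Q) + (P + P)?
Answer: -20798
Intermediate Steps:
h(P, Q) = P² + 2*P + 2*Q (h(P, Q) = (P² + 2*Q) + 2*P = P² + 2*P + 2*Q)
249*(-83) + (-53 - h(6, 15)) = 249*(-83) + (-53 - (6² + 2*6 + 2*15)) = -20667 + (-53 - (36 + 12 + 30)) = -20667 + (-53 - 1*78) = -20667 + (-53 - 78) = -20667 - 131 = -20798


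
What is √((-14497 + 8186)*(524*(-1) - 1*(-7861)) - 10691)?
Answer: I*√46314498 ≈ 6805.5*I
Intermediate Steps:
√((-14497 + 8186)*(524*(-1) - 1*(-7861)) - 10691) = √(-6311*(-524 + 7861) - 10691) = √(-6311*7337 - 10691) = √(-46303807 - 10691) = √(-46314498) = I*√46314498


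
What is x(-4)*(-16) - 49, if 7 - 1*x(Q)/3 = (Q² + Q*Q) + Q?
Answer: 959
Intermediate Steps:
x(Q) = 21 - 6*Q² - 3*Q (x(Q) = 21 - 3*((Q² + Q*Q) + Q) = 21 - 3*((Q² + Q²) + Q) = 21 - 3*(2*Q² + Q) = 21 - 3*(Q + 2*Q²) = 21 + (-6*Q² - 3*Q) = 21 - 6*Q² - 3*Q)
x(-4)*(-16) - 49 = (21 - 6*(-4)² - 3*(-4))*(-16) - 49 = (21 - 6*16 + 12)*(-16) - 49 = (21 - 96 + 12)*(-16) - 49 = -63*(-16) - 49 = 1008 - 49 = 959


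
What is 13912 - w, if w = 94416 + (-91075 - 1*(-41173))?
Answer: -30602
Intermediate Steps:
w = 44514 (w = 94416 + (-91075 + 41173) = 94416 - 49902 = 44514)
13912 - w = 13912 - 1*44514 = 13912 - 44514 = -30602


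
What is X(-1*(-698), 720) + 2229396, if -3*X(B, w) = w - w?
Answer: 2229396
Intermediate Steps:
X(B, w) = 0 (X(B, w) = -(w - w)/3 = -⅓*0 = 0)
X(-1*(-698), 720) + 2229396 = 0 + 2229396 = 2229396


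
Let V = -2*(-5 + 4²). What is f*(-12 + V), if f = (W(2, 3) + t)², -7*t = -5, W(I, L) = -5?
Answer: -30600/49 ≈ -624.49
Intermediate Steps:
t = 5/7 (t = -⅐*(-5) = 5/7 ≈ 0.71429)
V = -22 (V = -2*(-5 + 16) = -2*11 = -22)
f = 900/49 (f = (-5 + 5/7)² = (-30/7)² = 900/49 ≈ 18.367)
f*(-12 + V) = 900*(-12 - 22)/49 = (900/49)*(-34) = -30600/49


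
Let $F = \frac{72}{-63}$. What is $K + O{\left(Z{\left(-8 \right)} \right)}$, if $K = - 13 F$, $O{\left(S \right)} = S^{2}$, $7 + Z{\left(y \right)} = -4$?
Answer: $\frac{951}{7} \approx 135.86$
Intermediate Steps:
$F = - \frac{8}{7}$ ($F = 72 \left(- \frac{1}{63}\right) = - \frac{8}{7} \approx -1.1429$)
$Z{\left(y \right)} = -11$ ($Z{\left(y \right)} = -7 - 4 = -11$)
$K = \frac{104}{7}$ ($K = \left(-13\right) \left(- \frac{8}{7}\right) = \frac{104}{7} \approx 14.857$)
$K + O{\left(Z{\left(-8 \right)} \right)} = \frac{104}{7} + \left(-11\right)^{2} = \frac{104}{7} + 121 = \frac{951}{7}$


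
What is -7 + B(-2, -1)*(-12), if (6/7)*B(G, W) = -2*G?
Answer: -63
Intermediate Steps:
B(G, W) = -7*G/3 (B(G, W) = 7*(-2*G)/6 = -7*G/3)
-7 + B(-2, -1)*(-12) = -7 - 7/3*(-2)*(-12) = -7 + (14/3)*(-12) = -7 - 56 = -63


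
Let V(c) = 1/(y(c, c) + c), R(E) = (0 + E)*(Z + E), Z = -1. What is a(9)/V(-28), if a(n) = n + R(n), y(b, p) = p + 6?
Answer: -4050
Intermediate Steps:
y(b, p) = 6 + p
R(E) = E*(-1 + E) (R(E) = (0 + E)*(-1 + E) = E*(-1 + E))
a(n) = n + n*(-1 + n)
V(c) = 1/(6 + 2*c) (V(c) = 1/((6 + c) + c) = 1/(6 + 2*c))
a(9)/V(-28) = 9**2/((1/(2*(3 - 28)))) = 81/(((1/2)/(-25))) = 81/(((1/2)*(-1/25))) = 81/(-1/50) = 81*(-50) = -4050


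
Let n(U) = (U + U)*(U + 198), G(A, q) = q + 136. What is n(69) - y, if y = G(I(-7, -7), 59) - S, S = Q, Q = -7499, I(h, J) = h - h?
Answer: 29152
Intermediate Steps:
I(h, J) = 0
G(A, q) = 136 + q
S = -7499
n(U) = 2*U*(198 + U) (n(U) = (2*U)*(198 + U) = 2*U*(198 + U))
y = 7694 (y = (136 + 59) - 1*(-7499) = 195 + 7499 = 7694)
n(69) - y = 2*69*(198 + 69) - 1*7694 = 2*69*267 - 7694 = 36846 - 7694 = 29152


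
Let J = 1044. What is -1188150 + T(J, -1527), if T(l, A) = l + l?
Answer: -1186062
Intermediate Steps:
T(l, A) = 2*l
-1188150 + T(J, -1527) = -1188150 + 2*1044 = -1188150 + 2088 = -1186062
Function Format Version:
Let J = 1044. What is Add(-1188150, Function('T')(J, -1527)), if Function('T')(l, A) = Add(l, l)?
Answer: -1186062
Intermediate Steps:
Function('T')(l, A) = Mul(2, l)
Add(-1188150, Function('T')(J, -1527)) = Add(-1188150, Mul(2, 1044)) = Add(-1188150, 2088) = -1186062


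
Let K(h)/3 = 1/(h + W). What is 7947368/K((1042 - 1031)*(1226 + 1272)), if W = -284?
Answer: 216120725392/3 ≈ 7.2040e+10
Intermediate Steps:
K(h) = 3/(-284 + h) (K(h) = 3/(h - 284) = 3/(-284 + h))
7947368/K((1042 - 1031)*(1226 + 1272)) = 7947368/((3/(-284 + (1042 - 1031)*(1226 + 1272)))) = 7947368/((3/(-284 + 11*2498))) = 7947368/((3/(-284 + 27478))) = 7947368/((3/27194)) = 7947368/((3*(1/27194))) = 7947368/(3/27194) = 7947368*(27194/3) = 216120725392/3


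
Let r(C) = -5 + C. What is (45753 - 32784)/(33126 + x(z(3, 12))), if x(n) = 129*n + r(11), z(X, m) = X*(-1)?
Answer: 4323/10915 ≈ 0.39606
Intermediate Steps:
z(X, m) = -X
x(n) = 6 + 129*n (x(n) = 129*n + (-5 + 11) = 129*n + 6 = 6 + 129*n)
(45753 - 32784)/(33126 + x(z(3, 12))) = (45753 - 32784)/(33126 + (6 + 129*(-1*3))) = 12969/(33126 + (6 + 129*(-3))) = 12969/(33126 + (6 - 387)) = 12969/(33126 - 381) = 12969/32745 = 12969*(1/32745) = 4323/10915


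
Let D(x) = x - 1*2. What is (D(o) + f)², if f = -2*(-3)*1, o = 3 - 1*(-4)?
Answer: 121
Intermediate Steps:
o = 7 (o = 3 + 4 = 7)
D(x) = -2 + x (D(x) = x - 2 = -2 + x)
f = 6 (f = 6*1 = 6)
(D(o) + f)² = ((-2 + 7) + 6)² = (5 + 6)² = 11² = 121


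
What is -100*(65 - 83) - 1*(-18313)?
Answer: 20113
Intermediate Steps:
-100*(65 - 83) - 1*(-18313) = -100*(-18) + 18313 = -1*(-1800) + 18313 = 1800 + 18313 = 20113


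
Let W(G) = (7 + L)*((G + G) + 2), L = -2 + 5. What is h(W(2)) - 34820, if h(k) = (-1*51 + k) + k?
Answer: -34751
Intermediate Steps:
L = 3
W(G) = 20 + 20*G (W(G) = (7 + 3)*((G + G) + 2) = 10*(2*G + 2) = 10*(2 + 2*G) = 20 + 20*G)
h(k) = -51 + 2*k (h(k) = (-51 + k) + k = -51 + 2*k)
h(W(2)) - 34820 = (-51 + 2*(20 + 20*2)) - 34820 = (-51 + 2*(20 + 40)) - 34820 = (-51 + 2*60) - 34820 = (-51 + 120) - 34820 = 69 - 34820 = -34751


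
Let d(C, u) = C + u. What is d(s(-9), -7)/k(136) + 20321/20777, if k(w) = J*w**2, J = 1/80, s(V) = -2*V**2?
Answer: 5934511/24018212 ≈ 0.24708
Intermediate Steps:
J = 1/80 ≈ 0.012500
k(w) = w**2/80
d(s(-9), -7)/k(136) + 20321/20777 = (-2*(-9)**2 - 7)/(((1/80)*136**2)) + 20321/20777 = (-2*81 - 7)/(((1/80)*18496)) + 20321*(1/20777) = (-162 - 7)/(1156/5) + 20321/20777 = -169*5/1156 + 20321/20777 = -845/1156 + 20321/20777 = 5934511/24018212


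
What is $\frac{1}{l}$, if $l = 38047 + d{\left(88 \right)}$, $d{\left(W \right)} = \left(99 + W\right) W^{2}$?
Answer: $\frac{1}{1486175} \approx 6.7287 \cdot 10^{-7}$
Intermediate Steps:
$d{\left(W \right)} = W^{2} \left(99 + W\right)$
$l = 1486175$ ($l = 38047 + 88^{2} \left(99 + 88\right) = 38047 + 7744 \cdot 187 = 38047 + 1448128 = 1486175$)
$\frac{1}{l} = \frac{1}{1486175}$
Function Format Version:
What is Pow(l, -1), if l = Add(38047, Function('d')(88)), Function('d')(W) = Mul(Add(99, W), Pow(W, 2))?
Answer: Rational(1, 1486175) ≈ 6.7287e-7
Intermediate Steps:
Function('d')(W) = Mul(Pow(W, 2), Add(99, W))
l = 1486175 (l = Add(38047, Mul(Pow(88, 2), Add(99, 88))) = Add(38047, Mul(7744, 187)) = Add(38047, 1448128) = 1486175)
Pow(l, -1) = Pow(1486175, -1) = Rational(1, 1486175)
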